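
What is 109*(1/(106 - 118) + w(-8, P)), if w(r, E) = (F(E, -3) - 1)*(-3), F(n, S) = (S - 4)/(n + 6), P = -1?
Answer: 46543/60 ≈ 775.72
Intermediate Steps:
F(n, S) = (-4 + S)/(6 + n)
w(r, E) = 3 + 21/(6 + E) (w(r, E) = ((-4 - 3)/(6 + E) - 1)*(-3) = (-7/(6 + E) - 1)*(-3) = (-1 - 7/(6 + E))*(-3) = 3 + 21/(6 + E))
109*(1/(106 - 118) + w(-8, P)) = 109*(1/(106 - 118) + 3*(13 - 1)/(6 - 1)) = 109*(1/(-12) + 3*12/5) = 109*(-1/12 + 3*(⅕)*12) = 109*(-1/12 + 36/5) = 109*(427/60) = 46543/60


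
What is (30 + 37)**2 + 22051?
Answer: 26540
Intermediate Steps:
(30 + 37)**2 + 22051 = 67**2 + 22051 = 4489 + 22051 = 26540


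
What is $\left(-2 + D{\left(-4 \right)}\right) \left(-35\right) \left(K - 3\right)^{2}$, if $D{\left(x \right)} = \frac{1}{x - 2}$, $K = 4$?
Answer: $\frac{455}{6} \approx 75.833$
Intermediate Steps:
$D{\left(x \right)} = \frac{1}{-2 + x}$
$\left(-2 + D{\left(-4 \right)}\right) \left(-35\right) \left(K - 3\right)^{2} = \left(-2 + \frac{1}{-2 - 4}\right) \left(-35\right) \left(4 - 3\right)^{2} = \left(-2 + \frac{1}{-6}\right) \left(-35\right) 1^{2} = \left(-2 - \frac{1}{6}\right) \left(-35\right) 1 = \left(- \frac{13}{6}\right) \left(-35\right) 1 = \frac{455}{6} \cdot 1 = \frac{455}{6}$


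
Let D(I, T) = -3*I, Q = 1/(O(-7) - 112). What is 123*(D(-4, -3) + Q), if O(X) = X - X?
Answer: 165189/112 ≈ 1474.9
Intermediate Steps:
O(X) = 0
Q = -1/112 (Q = 1/(0 - 112) = 1/(-112) = -1/112 ≈ -0.0089286)
123*(D(-4, -3) + Q) = 123*(-3*(-4) - 1/112) = 123*(12 - 1/112) = 123*(1343/112) = 165189/112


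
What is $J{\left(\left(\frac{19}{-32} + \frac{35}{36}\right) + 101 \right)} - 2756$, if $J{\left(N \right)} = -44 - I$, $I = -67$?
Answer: $-2733$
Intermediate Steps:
$J{\left(N \right)} = 23$ ($J{\left(N \right)} = -44 - -67 = -44 + 67 = 23$)
$J{\left(\left(\frac{19}{-32} + \frac{35}{36}\right) + 101 \right)} - 2756 = 23 - 2756 = -2733$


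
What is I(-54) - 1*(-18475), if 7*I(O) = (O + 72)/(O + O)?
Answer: 775949/42 ≈ 18475.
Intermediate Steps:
I(O) = (72 + O)/(14*O) (I(O) = ((O + 72)/(O + O))/7 = ((72 + O)/((2*O)))/7 = ((72 + O)*(1/(2*O)))/7 = ((72 + O)/(2*O))/7 = (72 + O)/(14*O))
I(-54) - 1*(-18475) = (1/14)*(72 - 54)/(-54) - 1*(-18475) = (1/14)*(-1/54)*18 + 18475 = -1/42 + 18475 = 775949/42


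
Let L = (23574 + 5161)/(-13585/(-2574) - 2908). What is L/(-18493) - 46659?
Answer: -45083826963633/966240757 ≈ -46659.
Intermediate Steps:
L = -517230/52249 (L = 28735/(-13585*(-1/2574) - 2908) = 28735/(95/18 - 2908) = 28735/(-52249/18) = 28735*(-18/52249) = -517230/52249 ≈ -9.8993)
L/(-18493) - 46659 = -517230/52249/(-18493) - 46659 = -517230/52249*(-1/18493) - 46659 = 517230/966240757 - 46659 = -45083826963633/966240757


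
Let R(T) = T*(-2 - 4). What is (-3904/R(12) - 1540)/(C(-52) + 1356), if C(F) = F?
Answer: -3343/2934 ≈ -1.1394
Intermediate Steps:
R(T) = -6*T (R(T) = T*(-6) = -6*T)
(-3904/R(12) - 1540)/(C(-52) + 1356) = (-3904/((-6*12)) - 1540)/(-52 + 1356) = (-3904/(-72) - 1540)/1304 = (-3904*(-1/72) - 1540)*(1/1304) = (488/9 - 1540)*(1/1304) = -13372/9*1/1304 = -3343/2934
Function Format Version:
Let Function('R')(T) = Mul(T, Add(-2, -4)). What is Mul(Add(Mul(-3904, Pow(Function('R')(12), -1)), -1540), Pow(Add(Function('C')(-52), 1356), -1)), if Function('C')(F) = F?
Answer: Rational(-3343, 2934) ≈ -1.1394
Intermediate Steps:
Function('R')(T) = Mul(-6, T) (Function('R')(T) = Mul(T, -6) = Mul(-6, T))
Mul(Add(Mul(-3904, Pow(Function('R')(12), -1)), -1540), Pow(Add(Function('C')(-52), 1356), -1)) = Mul(Add(Mul(-3904, Pow(Mul(-6, 12), -1)), -1540), Pow(Add(-52, 1356), -1)) = Mul(Add(Mul(-3904, Pow(-72, -1)), -1540), Pow(1304, -1)) = Mul(Add(Mul(-3904, Rational(-1, 72)), -1540), Rational(1, 1304)) = Mul(Add(Rational(488, 9), -1540), Rational(1, 1304)) = Mul(Rational(-13372, 9), Rational(1, 1304)) = Rational(-3343, 2934)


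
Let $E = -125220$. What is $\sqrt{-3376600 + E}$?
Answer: $2 i \sqrt{875455} \approx 1871.3 i$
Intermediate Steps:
$\sqrt{-3376600 + E} = \sqrt{-3376600 - 125220} = \sqrt{-3501820} = 2 i \sqrt{875455}$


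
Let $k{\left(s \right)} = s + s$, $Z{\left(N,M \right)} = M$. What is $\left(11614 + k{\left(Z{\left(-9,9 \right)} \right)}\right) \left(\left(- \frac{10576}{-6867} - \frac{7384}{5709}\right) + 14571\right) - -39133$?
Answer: $\frac{2215425757304569}{13067901} \approx 1.6953 \cdot 10^{8}$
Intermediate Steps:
$k{\left(s \right)} = 2 s$
$\left(11614 + k{\left(Z{\left(-9,9 \right)} \right)}\right) \left(\left(- \frac{10576}{-6867} - \frac{7384}{5709}\right) + 14571\right) - -39133 = \left(11614 + 2 \cdot 9\right) \left(\left(- \frac{10576}{-6867} - \frac{7384}{5709}\right) + 14571\right) - -39133 = \left(11614 + 18\right) \left(\left(\left(-10576\right) \left(- \frac{1}{6867}\right) - \frac{7384}{5709}\right) + 14571\right) + 39133 = 11632 \left(\left(\frac{10576}{6867} - \frac{7384}{5709}\right) + 14571\right) + 39133 = 11632 \left(\frac{3224152}{13067901} + 14571\right) + 39133 = 11632 \cdot \frac{190415609623}{13067901} + 39133 = \frac{2214914371134736}{13067901} + 39133 = \frac{2215425757304569}{13067901}$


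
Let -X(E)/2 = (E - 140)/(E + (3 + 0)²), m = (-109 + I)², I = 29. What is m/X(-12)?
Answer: -1200/19 ≈ -63.158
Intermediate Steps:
m = 6400 (m = (-109 + 29)² = (-80)² = 6400)
X(E) = -2*(-140 + E)/(9 + E) (X(E) = -2*(E - 140)/(E + (3 + 0)²) = -2*(-140 + E)/(E + 3²) = -2*(-140 + E)/(E + 9) = -2*(-140 + E)/(9 + E))
m/X(-12) = 6400/((2*(140 - 1*(-12))/(9 - 12))) = 6400/((2*(140 + 12)/(-3))) = 6400/((2*(-⅓)*152)) = 6400/(-304/3) = 6400*(-3/304) = -1200/19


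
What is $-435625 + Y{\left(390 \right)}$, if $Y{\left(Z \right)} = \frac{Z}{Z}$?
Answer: $-435624$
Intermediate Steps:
$Y{\left(Z \right)} = 1$
$-435625 + Y{\left(390 \right)} = -435625 + 1 = -435624$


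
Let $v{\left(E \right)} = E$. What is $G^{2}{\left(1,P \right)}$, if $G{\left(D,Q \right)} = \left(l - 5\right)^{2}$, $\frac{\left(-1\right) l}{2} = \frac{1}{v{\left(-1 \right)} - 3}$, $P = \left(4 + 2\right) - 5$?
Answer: $\frac{6561}{16} \approx 410.06$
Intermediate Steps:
$P = 1$ ($P = 6 - 5 = 1$)
$l = \frac{1}{2}$ ($l = - \frac{2}{-1 - 3} = - \frac{2}{-4} = \left(-2\right) \left(- \frac{1}{4}\right) = \frac{1}{2} \approx 0.5$)
$G{\left(D,Q \right)} = \frac{81}{4}$ ($G{\left(D,Q \right)} = \left(\frac{1}{2} - 5\right)^{2} = \left(- \frac{9}{2}\right)^{2} = \frac{81}{4}$)
$G^{2}{\left(1,P \right)} = \left(\frac{81}{4}\right)^{2} = \frac{6561}{16}$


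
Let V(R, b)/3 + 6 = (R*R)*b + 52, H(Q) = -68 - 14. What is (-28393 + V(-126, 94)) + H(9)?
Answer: 4448695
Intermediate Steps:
H(Q) = -82
V(R, b) = 138 + 3*b*R² (V(R, b) = -18 + 3*((R*R)*b + 52) = -18 + 3*(R²*b + 52) = -18 + 3*(b*R² + 52) = -18 + 3*(52 + b*R²) = -18 + (156 + 3*b*R²) = 138 + 3*b*R²)
(-28393 + V(-126, 94)) + H(9) = (-28393 + (138 + 3*94*(-126)²)) - 82 = (-28393 + (138 + 3*94*15876)) - 82 = (-28393 + (138 + 4477032)) - 82 = (-28393 + 4477170) - 82 = 4448777 - 82 = 4448695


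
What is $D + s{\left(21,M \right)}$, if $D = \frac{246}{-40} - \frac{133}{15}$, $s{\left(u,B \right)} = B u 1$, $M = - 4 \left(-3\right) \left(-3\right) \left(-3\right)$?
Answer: $\frac{135179}{60} \approx 2253.0$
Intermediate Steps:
$M = 108$ ($M = - 4 \cdot 9 \left(-3\right) = \left(-4\right) \left(-27\right) = 108$)
$s{\left(u,B \right)} = B u$
$D = - \frac{901}{60}$ ($D = 246 \left(- \frac{1}{40}\right) - \frac{133}{15} = - \frac{123}{20} - \frac{133}{15} = - \frac{901}{60} \approx -15.017$)
$D + s{\left(21,M \right)} = - \frac{901}{60} + 108 \cdot 21 = - \frac{901}{60} + 2268 = \frac{135179}{60}$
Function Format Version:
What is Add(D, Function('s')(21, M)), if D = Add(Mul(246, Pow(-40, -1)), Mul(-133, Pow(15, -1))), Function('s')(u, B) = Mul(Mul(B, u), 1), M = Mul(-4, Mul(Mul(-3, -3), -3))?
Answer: Rational(135179, 60) ≈ 2253.0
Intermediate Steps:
M = 108 (M = Mul(-4, Mul(9, -3)) = Mul(-4, -27) = 108)
Function('s')(u, B) = Mul(B, u)
D = Rational(-901, 60) (D = Add(Mul(246, Rational(-1, 40)), Mul(-133, Rational(1, 15))) = Add(Rational(-123, 20), Rational(-133, 15)) = Rational(-901, 60) ≈ -15.017)
Add(D, Function('s')(21, M)) = Add(Rational(-901, 60), Mul(108, 21)) = Add(Rational(-901, 60), 2268) = Rational(135179, 60)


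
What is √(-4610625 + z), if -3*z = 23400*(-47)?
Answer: 5*I*√169761 ≈ 2060.1*I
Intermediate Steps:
z = 366600 (z = -7800*(-47) = -⅓*(-1099800) = 366600)
√(-4610625 + z) = √(-4610625 + 366600) = √(-4244025) = 5*I*√169761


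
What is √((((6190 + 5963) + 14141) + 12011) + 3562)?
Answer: √41867 ≈ 204.61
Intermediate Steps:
√((((6190 + 5963) + 14141) + 12011) + 3562) = √(((12153 + 14141) + 12011) + 3562) = √((26294 + 12011) + 3562) = √(38305 + 3562) = √41867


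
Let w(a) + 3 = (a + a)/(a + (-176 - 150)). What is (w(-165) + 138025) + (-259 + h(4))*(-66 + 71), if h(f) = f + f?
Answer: 67152927/491 ≈ 1.3677e+5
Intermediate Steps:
h(f) = 2*f
w(a) = -3 + 2*a/(-326 + a) (w(a) = -3 + (a + a)/(a + (-176 - 150)) = -3 + (2*a)/(a - 326) = -3 + (2*a)/(-326 + a) = -3 + 2*a/(-326 + a))
(w(-165) + 138025) + (-259 + h(4))*(-66 + 71) = ((978 - 1*(-165))/(-326 - 165) + 138025) + (-259 + 2*4)*(-66 + 71) = ((978 + 165)/(-491) + 138025) + (-259 + 8)*5 = (-1/491*1143 + 138025) - 251*5 = (-1143/491 + 138025) - 1255 = 67769132/491 - 1255 = 67152927/491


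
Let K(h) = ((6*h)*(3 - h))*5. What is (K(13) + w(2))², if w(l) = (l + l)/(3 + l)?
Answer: 380094016/25 ≈ 1.5204e+7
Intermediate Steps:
w(l) = 2*l/(3 + l) (w(l) = (2*l)/(3 + l) = 2*l/(3 + l))
K(h) = 30*h*(3 - h) (K(h) = (6*h*(3 - h))*5 = 30*h*(3 - h))
(K(13) + w(2))² = (30*13*(3 - 1*13) + 2*2/(3 + 2))² = (30*13*(3 - 13) + 2*2/5)² = (30*13*(-10) + 2*2*(⅕))² = (-3900 + ⅘)² = (-19496/5)² = 380094016/25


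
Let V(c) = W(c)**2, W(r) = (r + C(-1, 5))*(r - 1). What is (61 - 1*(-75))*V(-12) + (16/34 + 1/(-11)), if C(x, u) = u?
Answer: 210602463/187 ≈ 1.1262e+6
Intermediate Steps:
W(r) = (-1 + r)*(5 + r) (W(r) = (r + 5)*(r - 1) = (5 + r)*(-1 + r) = (-1 + r)*(5 + r))
V(c) = (-5 + c**2 + 4*c)**2
(61 - 1*(-75))*V(-12) + (16/34 + 1/(-11)) = (61 - 1*(-75))*(-5 + (-12)**2 + 4*(-12))**2 + (16/34 + 1/(-11)) = (61 + 75)*(-5 + 144 - 48)**2 + (16*(1/34) + 1*(-1/11)) = 136*91**2 + (8/17 - 1/11) = 136*8281 + 71/187 = 1126216 + 71/187 = 210602463/187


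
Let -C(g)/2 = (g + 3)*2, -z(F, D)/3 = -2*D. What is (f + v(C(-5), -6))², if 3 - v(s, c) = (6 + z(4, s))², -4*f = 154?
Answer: 34845409/4 ≈ 8.7114e+6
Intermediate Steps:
f = -77/2 (f = -¼*154 = -77/2 ≈ -38.500)
z(F, D) = 6*D (z(F, D) = -(-6)*D = 6*D)
C(g) = -12 - 4*g (C(g) = -2*(g + 3)*2 = -2*(3 + g)*2 = -2*(6 + 2*g) = -12 - 4*g)
v(s, c) = 3 - (6 + 6*s)²
(f + v(C(-5), -6))² = (-77/2 + (3 - 36*(1 + (-12 - 4*(-5)))²))² = (-77/2 + (3 - 36*(1 + (-12 + 20))²))² = (-77/2 + (3 - 36*(1 + 8)²))² = (-77/2 + (3 - 36*9²))² = (-77/2 + (3 - 36*81))² = (-77/2 + (3 - 2916))² = (-77/2 - 2913)² = (-5903/2)² = 34845409/4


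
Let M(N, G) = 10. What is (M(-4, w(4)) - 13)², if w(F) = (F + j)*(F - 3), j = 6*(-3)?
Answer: 9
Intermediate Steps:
j = -18
w(F) = (-18 + F)*(-3 + F) (w(F) = (F - 18)*(F - 3) = (-18 + F)*(-3 + F))
(M(-4, w(4)) - 13)² = (10 - 13)² = (-3)² = 9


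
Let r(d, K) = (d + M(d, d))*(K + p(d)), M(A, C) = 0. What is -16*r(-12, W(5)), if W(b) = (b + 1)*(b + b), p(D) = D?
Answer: 9216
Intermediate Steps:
W(b) = 2*b*(1 + b) (W(b) = (1 + b)*(2*b) = 2*b*(1 + b))
r(d, K) = d*(K + d) (r(d, K) = (d + 0)*(K + d) = d*(K + d))
-16*r(-12, W(5)) = -(-192)*(2*5*(1 + 5) - 12) = -(-192)*(2*5*6 - 12) = -(-192)*(60 - 12) = -(-192)*48 = -16*(-576) = 9216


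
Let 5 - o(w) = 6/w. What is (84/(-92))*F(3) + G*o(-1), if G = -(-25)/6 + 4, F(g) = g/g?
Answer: 12271/138 ≈ 88.920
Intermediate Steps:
F(g) = 1
G = 49/6 (G = -(-25)/6 + 4 = -5*(-5/6) + 4 = 25/6 + 4 = 49/6 ≈ 8.1667)
o(w) = 5 - 6/w
(84/(-92))*F(3) + G*o(-1) = (84/(-92))*1 + 49*(5 - 6/(-1))/6 = (84*(-1/92))*1 + 49*(5 - 6*(-1))/6 = -21/23*1 + 49*(5 + 6)/6 = -21/23 + (49/6)*11 = -21/23 + 539/6 = 12271/138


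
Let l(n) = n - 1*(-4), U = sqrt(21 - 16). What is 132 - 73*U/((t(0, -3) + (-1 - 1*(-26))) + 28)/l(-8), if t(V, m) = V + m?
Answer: 132 + 73*sqrt(5)/200 ≈ 132.82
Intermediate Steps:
U = sqrt(5) ≈ 2.2361
l(n) = 4 + n (l(n) = n + 4 = 4 + n)
132 - 73*U/((t(0, -3) + (-1 - 1*(-26))) + 28)/l(-8) = 132 - 73*sqrt(5)/(((0 - 3) + (-1 - 1*(-26))) + 28)/(4 - 8) = 132 - 73*sqrt(5)/((-3 + (-1 + 26)) + 28)/(-4) = 132 - 73*sqrt(5)/((-3 + 25) + 28)*(-1)/4 = 132 - 73*sqrt(5)/(22 + 28)*(-1)/4 = 132 - 73*sqrt(5)/50*(-1)/4 = 132 - (-73)*sqrt(5)/200 = 132 + 73*sqrt(5)/200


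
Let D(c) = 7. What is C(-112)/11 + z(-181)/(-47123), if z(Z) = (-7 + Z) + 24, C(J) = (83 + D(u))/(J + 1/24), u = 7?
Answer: -96938332/1392814511 ≈ -0.069599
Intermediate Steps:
C(J) = 90/(1/24 + J) (C(J) = (83 + 7)/(J + 1/24) = 90/(J + 1/24) = 90/(1/24 + J))
z(Z) = 17 + Z
C(-112)/11 + z(-181)/(-47123) = (2160/(1 + 24*(-112)))/11 + (17 - 181)/(-47123) = (2160/(1 - 2688))*(1/11) - 164*(-1/47123) = (2160/(-2687))*(1/11) + 164/47123 = (2160*(-1/2687))*(1/11) + 164/47123 = -2160/2687*1/11 + 164/47123 = -2160/29557 + 164/47123 = -96938332/1392814511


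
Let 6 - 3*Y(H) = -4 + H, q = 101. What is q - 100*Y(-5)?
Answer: -399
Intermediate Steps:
Y(H) = 10/3 - H/3 (Y(H) = 2 - (-4 + H)/3 = 2 + (4/3 - H/3) = 10/3 - H/3)
q - 100*Y(-5) = 101 - 100*(10/3 - ⅓*(-5)) = 101 - 100*(10/3 + 5/3) = 101 - 100*5 = 101 - 500 = -399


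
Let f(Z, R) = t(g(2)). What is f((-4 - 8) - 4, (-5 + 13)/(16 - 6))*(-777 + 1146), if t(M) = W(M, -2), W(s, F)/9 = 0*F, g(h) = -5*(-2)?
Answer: 0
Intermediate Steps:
g(h) = 10
W(s, F) = 0 (W(s, F) = 9*(0*F) = 9*0 = 0)
t(M) = 0
f(Z, R) = 0
f((-4 - 8) - 4, (-5 + 13)/(16 - 6))*(-777 + 1146) = 0*(-777 + 1146) = 0*369 = 0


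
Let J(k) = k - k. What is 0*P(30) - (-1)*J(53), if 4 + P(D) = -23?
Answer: 0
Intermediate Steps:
J(k) = 0
P(D) = -27 (P(D) = -4 - 23 = -27)
0*P(30) - (-1)*J(53) = 0*(-27) - (-1)*0 = 0 - 1*0 = 0 + 0 = 0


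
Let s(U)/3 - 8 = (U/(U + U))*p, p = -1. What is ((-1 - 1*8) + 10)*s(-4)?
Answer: 45/2 ≈ 22.500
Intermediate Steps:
s(U) = 45/2 (s(U) = 24 + 3*((U/(U + U))*(-1)) = 24 + 3*((U/((2*U)))*(-1)) = 24 + 3*(((1/(2*U))*U)*(-1)) = 24 + 3*((1/2)*(-1)) = 24 + 3*(-1/2) = 24 - 3/2 = 45/2)
((-1 - 1*8) + 10)*s(-4) = ((-1 - 1*8) + 10)*(45/2) = ((-1 - 8) + 10)*(45/2) = (-9 + 10)*(45/2) = 1*(45/2) = 45/2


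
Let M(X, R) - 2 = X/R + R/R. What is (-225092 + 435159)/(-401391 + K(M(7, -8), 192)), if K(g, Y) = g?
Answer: -1680536/3211111 ≈ -0.52335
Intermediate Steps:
M(X, R) = 3 + X/R (M(X, R) = 2 + (X/R + R/R) = 2 + (X/R + 1) = 2 + (1 + X/R) = 3 + X/R)
(-225092 + 435159)/(-401391 + K(M(7, -8), 192)) = (-225092 + 435159)/(-401391 + (3 + 7/(-8))) = 210067/(-401391 + (3 + 7*(-⅛))) = 210067/(-401391 + (3 - 7/8)) = 210067/(-401391 + 17/8) = 210067/(-3211111/8) = 210067*(-8/3211111) = -1680536/3211111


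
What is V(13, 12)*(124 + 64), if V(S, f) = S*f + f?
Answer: 31584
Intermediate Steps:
V(S, f) = f + S*f
V(13, 12)*(124 + 64) = (12*(1 + 13))*(124 + 64) = (12*14)*188 = 168*188 = 31584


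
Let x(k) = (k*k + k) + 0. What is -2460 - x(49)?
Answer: -4910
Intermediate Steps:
x(k) = k + k**2 (x(k) = (k**2 + k) + 0 = (k + k**2) + 0 = k + k**2)
-2460 - x(49) = -2460 - 49*(1 + 49) = -2460 - 49*50 = -2460 - 1*2450 = -2460 - 2450 = -4910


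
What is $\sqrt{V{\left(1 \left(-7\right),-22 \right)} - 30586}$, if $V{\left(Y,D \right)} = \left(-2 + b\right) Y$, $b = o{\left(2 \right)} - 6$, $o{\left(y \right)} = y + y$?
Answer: $i \sqrt{30558} \approx 174.81 i$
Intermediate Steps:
$o{\left(y \right)} = 2 y$
$b = -2$ ($b = 2 \cdot 2 - 6 = 4 - 6 = -2$)
$V{\left(Y,D \right)} = - 4 Y$ ($V{\left(Y,D \right)} = \left(-2 - 2\right) Y = - 4 Y$)
$\sqrt{V{\left(1 \left(-7\right),-22 \right)} - 30586} = \sqrt{- 4 \cdot 1 \left(-7\right) - 30586} = \sqrt{\left(-4\right) \left(-7\right) - 30586} = \sqrt{28 - 30586} = \sqrt{-30558} = i \sqrt{30558}$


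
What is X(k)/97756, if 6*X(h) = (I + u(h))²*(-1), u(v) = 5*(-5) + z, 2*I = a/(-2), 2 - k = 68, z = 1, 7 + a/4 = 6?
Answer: -529/586536 ≈ -0.00090191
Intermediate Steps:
a = -4 (a = -28 + 4*6 = -28 + 24 = -4)
k = -66 (k = 2 - 1*68 = 2 - 68 = -66)
I = 1 (I = (-4/(-2))/2 = (-4*(-½))/2 = (½)*2 = 1)
u(v) = -24 (u(v) = 5*(-5) + 1 = -25 + 1 = -24)
X(h) = -529/6 (X(h) = ((1 - 24)²*(-1))/6 = ((-23)²*(-1))/6 = (529*(-1))/6 = (⅙)*(-529) = -529/6)
X(k)/97756 = -529/6/97756 = -529/6*1/97756 = -529/586536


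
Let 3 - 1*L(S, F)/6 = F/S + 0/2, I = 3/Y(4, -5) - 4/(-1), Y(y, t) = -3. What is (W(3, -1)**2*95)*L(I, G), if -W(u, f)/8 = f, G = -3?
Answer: 145920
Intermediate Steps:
W(u, f) = -8*f
I = 3 (I = 3/(-3) - 4/(-1) = 3*(-1/3) - 4*(-1) = -1 + 4 = 3)
L(S, F) = 18 - 6*F/S (L(S, F) = 18 - 6*(F/S + 0/2) = 18 - 6*(F/S + 0*(1/2)) = 18 - 6*(F/S + 0) = 18 - 6*F/S)
(W(3, -1)**2*95)*L(I, G) = ((-8*(-1))**2*95)*(18 - 6*(-3)/3) = (8**2*95)*(18 - 6*(-3)*1/3) = (64*95)*(18 + 6) = 6080*24 = 145920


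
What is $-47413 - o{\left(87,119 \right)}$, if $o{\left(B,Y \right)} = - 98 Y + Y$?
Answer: $-35870$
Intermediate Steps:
$o{\left(B,Y \right)} = - 97 Y$
$-47413 - o{\left(87,119 \right)} = -47413 - \left(-97\right) 119 = -47413 - -11543 = -47413 + 11543 = -35870$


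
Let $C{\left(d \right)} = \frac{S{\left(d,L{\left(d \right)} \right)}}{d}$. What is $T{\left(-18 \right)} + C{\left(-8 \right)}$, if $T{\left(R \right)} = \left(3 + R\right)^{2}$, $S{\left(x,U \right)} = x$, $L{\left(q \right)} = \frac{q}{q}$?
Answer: $226$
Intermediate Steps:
$L{\left(q \right)} = 1$
$C{\left(d \right)} = 1$ ($C{\left(d \right)} = \frac{d}{d} = 1$)
$T{\left(-18 \right)} + C{\left(-8 \right)} = \left(3 - 18\right)^{2} + 1 = \left(-15\right)^{2} + 1 = 225 + 1 = 226$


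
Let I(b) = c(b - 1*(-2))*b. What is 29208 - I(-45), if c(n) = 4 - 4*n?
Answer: 37128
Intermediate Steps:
I(b) = b*(-4 - 4*b) (I(b) = (4 - 4*(b - 1*(-2)))*b = (4 - 4*(b + 2))*b = (4 - 4*(2 + b))*b = (4 + (-8 - 4*b))*b = (-4 - 4*b)*b = b*(-4 - 4*b))
29208 - I(-45) = 29208 - (-4)*(-45)*(1 - 45) = 29208 - (-4)*(-45)*(-44) = 29208 - 1*(-7920) = 29208 + 7920 = 37128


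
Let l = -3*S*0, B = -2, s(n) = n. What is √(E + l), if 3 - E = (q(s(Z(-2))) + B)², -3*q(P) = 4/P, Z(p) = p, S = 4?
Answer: √11/3 ≈ 1.1055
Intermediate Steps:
q(P) = -4/(3*P)
l = 0 (l = -3*4*0 = -12*0 = 0)
E = 11/9 (E = 3 - (-4/3/(-2) - 2)² = 3 - (-4/3*(-½) - 2)² = 3 - (⅔ - 2)² = 3 - (-4/3)² = 3 - 1*16/9 = 3 - 16/9 = 11/9 ≈ 1.2222)
√(E + l) = √(11/9 + 0) = √(11/9) = √11/3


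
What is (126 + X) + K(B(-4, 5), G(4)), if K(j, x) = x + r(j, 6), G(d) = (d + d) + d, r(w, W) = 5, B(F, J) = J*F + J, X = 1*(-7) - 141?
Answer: -5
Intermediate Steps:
X = -148 (X = -7 - 141 = -148)
B(F, J) = J + F*J (B(F, J) = F*J + J = J + F*J)
G(d) = 3*d (G(d) = 2*d + d = 3*d)
K(j, x) = 5 + x (K(j, x) = x + 5 = 5 + x)
(126 + X) + K(B(-4, 5), G(4)) = (126 - 148) + (5 + 3*4) = -22 + (5 + 12) = -22 + 17 = -5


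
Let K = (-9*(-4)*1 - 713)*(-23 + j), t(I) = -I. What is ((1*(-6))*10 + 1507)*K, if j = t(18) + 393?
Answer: -344825888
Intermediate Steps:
j = 375 (j = -1*18 + 393 = -18 + 393 = 375)
K = -238304 (K = (-9*(-4)*1 - 713)*(-23 + 375) = (36*1 - 713)*352 = (36 - 713)*352 = -677*352 = -238304)
((1*(-6))*10 + 1507)*K = ((1*(-6))*10 + 1507)*(-238304) = (-6*10 + 1507)*(-238304) = (-60 + 1507)*(-238304) = 1447*(-238304) = -344825888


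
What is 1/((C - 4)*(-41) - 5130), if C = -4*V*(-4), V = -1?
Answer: -1/4310 ≈ -0.00023202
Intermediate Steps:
C = -16 (C = -4*(-1)*(-4) = 4*(-4) = -16)
1/((C - 4)*(-41) - 5130) = 1/((-16 - 4)*(-41) - 5130) = 1/(-20*(-41) - 5130) = 1/(820 - 5130) = 1/(-4310) = -1/4310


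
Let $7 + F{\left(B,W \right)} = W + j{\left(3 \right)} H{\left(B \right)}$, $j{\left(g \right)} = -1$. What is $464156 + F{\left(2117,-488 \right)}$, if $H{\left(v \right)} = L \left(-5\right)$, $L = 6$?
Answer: $463691$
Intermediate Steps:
$H{\left(v \right)} = -30$ ($H{\left(v \right)} = 6 \left(-5\right) = -30$)
$F{\left(B,W \right)} = 23 + W$ ($F{\left(B,W \right)} = -7 + \left(W - -30\right) = -7 + \left(W + 30\right) = -7 + \left(30 + W\right) = 23 + W$)
$464156 + F{\left(2117,-488 \right)} = 464156 + \left(23 - 488\right) = 464156 - 465 = 463691$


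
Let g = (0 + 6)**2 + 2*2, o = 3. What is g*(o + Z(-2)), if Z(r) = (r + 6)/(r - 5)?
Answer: 680/7 ≈ 97.143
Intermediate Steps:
Z(r) = (6 + r)/(-5 + r)
g = 40 (g = 6**2 + 4 = 36 + 4 = 40)
g*(o + Z(-2)) = 40*(3 + (6 - 2)/(-5 - 2)) = 40*(3 + 4/(-7)) = 40*(3 - 1/7*4) = 40*(3 - 4/7) = 40*(17/7) = 680/7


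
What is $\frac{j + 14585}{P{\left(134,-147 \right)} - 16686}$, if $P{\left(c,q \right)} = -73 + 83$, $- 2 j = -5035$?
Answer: $- \frac{34205}{33352} \approx -1.0256$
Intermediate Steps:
$j = \frac{5035}{2}$ ($j = \left(- \frac{1}{2}\right) \left(-5035\right) = \frac{5035}{2} \approx 2517.5$)
$P{\left(c,q \right)} = 10$
$\frac{j + 14585}{P{\left(134,-147 \right)} - 16686} = \frac{\frac{5035}{2} + 14585}{10 - 16686} = \frac{34205}{2 \left(-16676\right)} = \frac{34205}{2} \left(- \frac{1}{16676}\right) = - \frac{34205}{33352}$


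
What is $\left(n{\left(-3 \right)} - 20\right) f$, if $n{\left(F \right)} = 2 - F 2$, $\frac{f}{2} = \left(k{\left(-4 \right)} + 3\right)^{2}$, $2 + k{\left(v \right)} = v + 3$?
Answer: $0$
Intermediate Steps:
$k{\left(v \right)} = 1 + v$ ($k{\left(v \right)} = -2 + \left(v + 3\right) = -2 + \left(3 + v\right) = 1 + v$)
$f = 0$ ($f = 2 \left(\left(1 - 4\right) + 3\right)^{2} = 2 \left(-3 + 3\right)^{2} = 2 \cdot 0^{2} = 2 \cdot 0 = 0$)
$n{\left(F \right)} = 2 - 2 F$
$\left(n{\left(-3 \right)} - 20\right) f = \left(\left(2 - -6\right) - 20\right) 0 = \left(\left(2 + 6\right) - 20\right) 0 = \left(8 - 20\right) 0 = \left(-12\right) 0 = 0$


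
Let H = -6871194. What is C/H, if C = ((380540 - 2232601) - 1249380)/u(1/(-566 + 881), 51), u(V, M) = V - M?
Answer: -108550435/12264317824 ≈ -0.0088509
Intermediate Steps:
C = 976953915/16064 (C = ((380540 - 2232601) - 1249380)/(1/(-566 + 881) - 1*51) = (-1852061 - 1249380)/(1/315 - 51) = -3101441/(1/315 - 51) = -3101441/(-16064/315) = -3101441*(-315/16064) = 976953915/16064 ≈ 60816.)
C/H = (976953915/16064)/(-6871194) = (976953915/16064)*(-1/6871194) = -108550435/12264317824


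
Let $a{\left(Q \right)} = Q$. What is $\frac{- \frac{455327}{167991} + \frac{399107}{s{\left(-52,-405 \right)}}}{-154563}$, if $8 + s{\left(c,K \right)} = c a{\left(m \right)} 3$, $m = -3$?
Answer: $- \frac{66836933617}{11943988749180} \approx -0.0055959$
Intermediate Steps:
$s{\left(c,K \right)} = -8 - 9 c$ ($s{\left(c,K \right)} = -8 + c \left(-3\right) 3 = -8 + - 3 c 3 = -8 - 9 c$)
$\frac{- \frac{455327}{167991} + \frac{399107}{s{\left(-52,-405 \right)}}}{-154563} = \frac{- \frac{455327}{167991} + \frac{399107}{-8 - -468}}{-154563} = \left(\left(-455327\right) \frac{1}{167991} + \frac{399107}{-8 + 468}\right) \left(- \frac{1}{154563}\right) = \left(- \frac{455327}{167991} + \frac{399107}{460}\right) \left(- \frac{1}{154563}\right) = \frac{66836933617}{77275860} \left(- \frac{1}{154563}\right) = - \frac{66836933617}{11943988749180}$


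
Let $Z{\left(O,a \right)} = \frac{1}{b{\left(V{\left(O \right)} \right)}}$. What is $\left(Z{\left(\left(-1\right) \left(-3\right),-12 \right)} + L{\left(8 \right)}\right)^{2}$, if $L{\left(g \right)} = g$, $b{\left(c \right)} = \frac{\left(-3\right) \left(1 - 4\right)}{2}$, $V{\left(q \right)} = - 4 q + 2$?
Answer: $\frac{5476}{81} \approx 67.605$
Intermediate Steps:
$V{\left(q \right)} = 2 - 4 q$
$b{\left(c \right)} = \frac{9}{2}$ ($b{\left(c \right)} = \left(-3\right) \left(-3\right) \frac{1}{2} = 9 \cdot \frac{1}{2} = \frac{9}{2}$)
$Z{\left(O,a \right)} = \frac{2}{9}$ ($Z{\left(O,a \right)} = \frac{1}{\frac{9}{2}} = \frac{2}{9}$)
$\left(Z{\left(\left(-1\right) \left(-3\right),-12 \right)} + L{\left(8 \right)}\right)^{2} = \left(\frac{2}{9} + 8\right)^{2} = \left(\frac{74}{9}\right)^{2} = \frac{5476}{81}$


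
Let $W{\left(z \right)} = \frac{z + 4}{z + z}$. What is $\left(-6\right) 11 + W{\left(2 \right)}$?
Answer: $- \frac{129}{2} \approx -64.5$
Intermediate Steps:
$W{\left(z \right)} = \frac{4 + z}{2 z}$
$\left(-6\right) 11 + W{\left(2 \right)} = \left(-6\right) 11 + \frac{4 + 2}{2 \cdot 2} = -66 + \frac{1}{2} \cdot \frac{1}{2} \cdot 6 = -66 + \frac{3}{2} = - \frac{129}{2}$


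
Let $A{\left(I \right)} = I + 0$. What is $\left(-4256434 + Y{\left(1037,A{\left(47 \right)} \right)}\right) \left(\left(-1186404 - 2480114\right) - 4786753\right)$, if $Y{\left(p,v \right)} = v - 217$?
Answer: $35982227151684$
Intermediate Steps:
$A{\left(I \right)} = I$
$Y{\left(p,v \right)} = -217 + v$
$\left(-4256434 + Y{\left(1037,A{\left(47 \right)} \right)}\right) \left(\left(-1186404 - 2480114\right) - 4786753\right) = \left(-4256434 + \left(-217 + 47\right)\right) \left(\left(-1186404 - 2480114\right) - 4786753\right) = \left(-4256434 - 170\right) \left(\left(-1186404 - 2480114\right) - 4786753\right) = - 4256604 \left(-3666518 - 4786753\right) = \left(-4256604\right) \left(-8453271\right) = 35982227151684$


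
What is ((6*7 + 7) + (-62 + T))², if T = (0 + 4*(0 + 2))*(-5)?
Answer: 2809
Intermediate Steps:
T = -40 (T = (0 + 4*2)*(-5) = (0 + 8)*(-5) = 8*(-5) = -40)
((6*7 + 7) + (-62 + T))² = ((6*7 + 7) + (-62 - 40))² = ((42 + 7) - 102)² = (49 - 102)² = (-53)² = 2809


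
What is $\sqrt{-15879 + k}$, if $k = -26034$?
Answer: $3 i \sqrt{4657} \approx 204.73 i$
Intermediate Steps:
$\sqrt{-15879 + k} = \sqrt{-15879 - 26034} = \sqrt{-41913} = 3 i \sqrt{4657}$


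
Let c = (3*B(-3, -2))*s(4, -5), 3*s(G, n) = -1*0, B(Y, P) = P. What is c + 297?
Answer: 297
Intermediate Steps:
s(G, n) = 0 (s(G, n) = (-1*0)/3 = (⅓)*0 = 0)
c = 0 (c = (3*(-2))*0 = -6*0 = 0)
c + 297 = 0 + 297 = 297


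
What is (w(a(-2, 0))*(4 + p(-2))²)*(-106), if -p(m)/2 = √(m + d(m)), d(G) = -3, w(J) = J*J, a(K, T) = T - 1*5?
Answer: 10600 + 42400*I*√5 ≈ 10600.0 + 94809.0*I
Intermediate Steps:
a(K, T) = -5 + T (a(K, T) = T - 5 = -5 + T)
w(J) = J²
p(m) = -2*√(-3 + m) (p(m) = -2*√(m - 3) = -2*√(-3 + m))
(w(a(-2, 0))*(4 + p(-2))²)*(-106) = ((-5 + 0)²*(4 - 2*√(-3 - 2))²)*(-106) = ((-5)²*(4 - 2*I*√5)²)*(-106) = (25*(4 - 2*I*√5)²)*(-106) = -2650*(4 - 2*I*√5)²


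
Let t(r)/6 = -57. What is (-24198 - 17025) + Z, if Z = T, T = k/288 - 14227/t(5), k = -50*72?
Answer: -7044157/171 ≈ -41194.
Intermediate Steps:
k = -3600
t(r) = -342 (t(r) = 6*(-57) = -342)
T = 4976/171 (T = -3600/288 - 14227/(-342) = -3600*1/288 - 14227*(-1/342) = -25/2 + 14227/342 = 4976/171 ≈ 29.099)
Z = 4976/171 ≈ 29.099
(-24198 - 17025) + Z = (-24198 - 17025) + 4976/171 = -41223 + 4976/171 = -7044157/171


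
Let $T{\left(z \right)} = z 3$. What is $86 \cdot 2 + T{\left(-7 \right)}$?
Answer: $151$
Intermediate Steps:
$T{\left(z \right)} = 3 z$
$86 \cdot 2 + T{\left(-7 \right)} = 86 \cdot 2 + 3 \left(-7\right) = 172 - 21 = 151$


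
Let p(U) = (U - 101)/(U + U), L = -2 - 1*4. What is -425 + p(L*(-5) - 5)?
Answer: -10663/25 ≈ -426.52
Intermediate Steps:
L = -6 (L = -2 - 4 = -6)
p(U) = (-101 + U)/(2*U) (p(U) = (-101 + U)/((2*U)) = (-101 + U)*(1/(2*U)) = (-101 + U)/(2*U))
-425 + p(L*(-5) - 5) = -425 + (-101 + (-6*(-5) - 5))/(2*(-6*(-5) - 5)) = -425 + (-101 + (30 - 5))/(2*(30 - 5)) = -425 + (½)*(-101 + 25)/25 = -425 + (½)*(1/25)*(-76) = -425 - 38/25 = -10663/25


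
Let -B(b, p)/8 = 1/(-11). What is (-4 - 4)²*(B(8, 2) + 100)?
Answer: 70912/11 ≈ 6446.5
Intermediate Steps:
B(b, p) = 8/11 (B(b, p) = -8/(-11) = -8*(-1/11) = 8/11)
(-4 - 4)²*(B(8, 2) + 100) = (-4 - 4)²*(8/11 + 100) = (-8)²*(1108/11) = 64*(1108/11) = 70912/11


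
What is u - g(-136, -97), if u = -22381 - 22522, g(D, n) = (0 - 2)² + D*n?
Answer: -58099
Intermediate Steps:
g(D, n) = 4 + D*n (g(D, n) = (-2)² + D*n = 4 + D*n)
u = -44903
u - g(-136, -97) = -44903 - (4 - 136*(-97)) = -44903 - (4 + 13192) = -44903 - 1*13196 = -44903 - 13196 = -58099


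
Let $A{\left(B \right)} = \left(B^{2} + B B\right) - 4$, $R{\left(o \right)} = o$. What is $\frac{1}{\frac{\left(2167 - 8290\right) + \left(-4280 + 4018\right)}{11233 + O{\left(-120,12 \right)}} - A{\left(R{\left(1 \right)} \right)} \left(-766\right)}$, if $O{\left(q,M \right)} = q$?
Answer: $- \frac{11113}{17031501} \approx -0.0006525$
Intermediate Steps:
$A{\left(B \right)} = -4 + 2 B^{2}$ ($A{\left(B \right)} = \left(B^{2} + B^{2}\right) - 4 = 2 B^{2} - 4 = -4 + 2 B^{2}$)
$\frac{1}{\frac{\left(2167 - 8290\right) + \left(-4280 + 4018\right)}{11233 + O{\left(-120,12 \right)}} - A{\left(R{\left(1 \right)} \right)} \left(-766\right)} = \frac{1}{\frac{\left(2167 - 8290\right) + \left(-4280 + 4018\right)}{11233 - 120} - \left(-4 + 2 \cdot 1^{2}\right) \left(-766\right)} = \frac{1}{\frac{\left(2167 - 8290\right) - 262}{11113} - \left(-4 + 2 \cdot 1\right) \left(-766\right)} = \frac{1}{\left(-6123 - 262\right) \frac{1}{11113} - \left(-4 + 2\right) \left(-766\right)} = \frac{1}{\left(-6385\right) \frac{1}{11113} - \left(-2\right) \left(-766\right)} = \frac{1}{- \frac{6385}{11113} - 1532} = \frac{1}{- \frac{17031501}{11113}} = - \frac{11113}{17031501}$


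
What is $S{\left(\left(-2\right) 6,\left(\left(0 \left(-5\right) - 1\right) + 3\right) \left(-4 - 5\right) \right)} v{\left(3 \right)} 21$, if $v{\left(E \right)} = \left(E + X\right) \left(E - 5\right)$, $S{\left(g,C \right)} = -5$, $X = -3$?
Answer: $0$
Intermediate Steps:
$v{\left(E \right)} = \left(-5 + E\right) \left(-3 + E\right)$ ($v{\left(E \right)} = \left(E - 3\right) \left(E - 5\right) = \left(-3 + E\right) \left(-5 + E\right) = \left(-5 + E\right) \left(-3 + E\right)$)
$S{\left(\left(-2\right) 6,\left(\left(0 \left(-5\right) - 1\right) + 3\right) \left(-4 - 5\right) \right)} v{\left(3 \right)} 21 = - 5 \left(15 + 3^{2} - 24\right) 21 = - 5 \left(15 + 9 - 24\right) 21 = \left(-5\right) 0 \cdot 21 = 0 \cdot 21 = 0$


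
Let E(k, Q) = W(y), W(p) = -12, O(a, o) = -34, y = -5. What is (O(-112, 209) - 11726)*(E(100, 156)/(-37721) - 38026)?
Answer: 16868293911840/37721 ≈ 4.4719e+8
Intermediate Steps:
E(k, Q) = -12
(O(-112, 209) - 11726)*(E(100, 156)/(-37721) - 38026) = (-34 - 11726)*(-12/(-37721) - 38026) = -11760*(-12*(-1/37721) - 38026) = -11760*(12/37721 - 38026) = -11760*(-1434378734/37721) = 16868293911840/37721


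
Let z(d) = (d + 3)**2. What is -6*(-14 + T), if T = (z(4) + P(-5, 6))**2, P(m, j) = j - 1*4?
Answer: -15522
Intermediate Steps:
P(m, j) = -4 + j (P(m, j) = j - 4 = -4 + j)
z(d) = (3 + d)**2
T = 2601 (T = ((3 + 4)**2 + (-4 + 6))**2 = (7**2 + 2)**2 = (49 + 2)**2 = 51**2 = 2601)
-6*(-14 + T) = -6*(-14 + 2601) = -6*2587 = -15522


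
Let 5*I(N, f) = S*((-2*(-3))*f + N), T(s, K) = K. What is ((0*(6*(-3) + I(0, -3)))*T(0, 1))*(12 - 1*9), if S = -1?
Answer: 0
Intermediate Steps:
I(N, f) = -6*f/5 - N/5 (I(N, f) = (-((-2*(-3))*f + N))/5 = (-(6*f + N))/5 = (-(N + 6*f))/5 = (-N - 6*f)/5 = -6*f/5 - N/5)
((0*(6*(-3) + I(0, -3)))*T(0, 1))*(12 - 1*9) = ((0*(6*(-3) + (-6/5*(-3) - 1/5*0)))*1)*(12 - 1*9) = ((0*(-18 + (18/5 + 0)))*1)*(12 - 9) = ((0*(-18 + 18/5))*1)*3 = ((0*(-72/5))*1)*3 = (0*1)*3 = 0*3 = 0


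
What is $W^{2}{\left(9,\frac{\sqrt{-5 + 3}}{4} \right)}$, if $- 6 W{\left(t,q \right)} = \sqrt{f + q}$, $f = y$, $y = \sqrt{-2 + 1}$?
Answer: $\frac{i \left(4 + \sqrt{2}\right)}{144} \approx 0.037599 i$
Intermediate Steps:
$y = i$ ($y = \sqrt{-1} = i \approx 1.0 i$)
$f = i \approx 1.0 i$
$W{\left(t,q \right)} = - \frac{\sqrt{i + q}}{6}$
$W^{2}{\left(9,\frac{\sqrt{-5 + 3}}{4} \right)} = \left(- \frac{\sqrt{i + \frac{\sqrt{-5 + 3}}{4}}}{6}\right)^{2} = \left(- \frac{\sqrt{i + \sqrt{-2} \cdot \frac{1}{4}}}{6}\right)^{2} = \left(- \frac{\sqrt{i + i \sqrt{2} \cdot \frac{1}{4}}}{6}\right)^{2} = \left(- \frac{\sqrt{i + \frac{i \sqrt{2}}{4}}}{6}\right)^{2} = \frac{i}{36} + \frac{i \sqrt{2}}{144}$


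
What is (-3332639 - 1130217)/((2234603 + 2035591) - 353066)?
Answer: -557857/489641 ≈ -1.1393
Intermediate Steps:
(-3332639 - 1130217)/((2234603 + 2035591) - 353066) = -4462856/(4270194 - 353066) = -4462856/3917128 = -4462856*1/3917128 = -557857/489641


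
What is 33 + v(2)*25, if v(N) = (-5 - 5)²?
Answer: 2533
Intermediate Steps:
v(N) = 100 (v(N) = (-10)² = 100)
33 + v(2)*25 = 33 + 100*25 = 33 + 2500 = 2533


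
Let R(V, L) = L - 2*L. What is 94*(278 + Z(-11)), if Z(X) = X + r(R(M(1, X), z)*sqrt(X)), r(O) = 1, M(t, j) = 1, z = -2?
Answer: 25192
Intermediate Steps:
R(V, L) = -L
Z(X) = 1 + X (Z(X) = X + 1 = 1 + X)
94*(278 + Z(-11)) = 94*(278 + (1 - 11)) = 94*(278 - 10) = 94*268 = 25192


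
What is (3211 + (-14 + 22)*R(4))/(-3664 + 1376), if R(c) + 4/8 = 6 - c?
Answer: -293/208 ≈ -1.4087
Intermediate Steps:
R(c) = 11/2 - c (R(c) = -½ + (6 - c) = 11/2 - c)
(3211 + (-14 + 22)*R(4))/(-3664 + 1376) = (3211 + (-14 + 22)*(11/2 - 1*4))/(-3664 + 1376) = (3211 + 8*(11/2 - 4))/(-2288) = (3211 + 8*(3/2))*(-1/2288) = (3211 + 12)*(-1/2288) = 3223*(-1/2288) = -293/208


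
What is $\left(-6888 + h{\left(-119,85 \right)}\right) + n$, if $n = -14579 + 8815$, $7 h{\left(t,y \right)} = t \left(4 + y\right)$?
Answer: $-14165$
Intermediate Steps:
$h{\left(t,y \right)} = \frac{t \left(4 + y\right)}{7}$
$n = -5764$
$\left(-6888 + h{\left(-119,85 \right)}\right) + n = \left(-6888 + \frac{1}{7} \left(-119\right) \left(4 + 85\right)\right) - 5764 = \left(-6888 + \frac{1}{7} \left(-119\right) 89\right) - 5764 = \left(-6888 - 1513\right) - 5764 = -8401 - 5764 = -14165$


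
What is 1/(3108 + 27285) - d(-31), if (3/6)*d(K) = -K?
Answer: -1884365/30393 ≈ -62.000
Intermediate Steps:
d(K) = -2*K (d(K) = 2*(-K) = -2*K)
1/(3108 + 27285) - d(-31) = 1/(3108 + 27285) - (-2)*(-31) = 1/30393 - 1*62 = 1/30393 - 62 = -1884365/30393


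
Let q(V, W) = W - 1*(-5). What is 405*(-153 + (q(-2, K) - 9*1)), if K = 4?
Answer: -61965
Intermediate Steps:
q(V, W) = 5 + W (q(V, W) = W + 5 = 5 + W)
405*(-153 + (q(-2, K) - 9*1)) = 405*(-153 + ((5 + 4) - 9*1)) = 405*(-153 + (9 - 9)) = 405*(-153 + 0) = 405*(-153) = -61965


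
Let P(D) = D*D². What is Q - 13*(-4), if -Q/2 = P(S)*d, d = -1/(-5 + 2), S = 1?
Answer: 154/3 ≈ 51.333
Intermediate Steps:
P(D) = D³
d = ⅓ (d = -1/(-3) = -1*(-⅓) = ⅓ ≈ 0.33333)
Q = -⅔ (Q = -2*1³/3 = -2/3 = -2*⅓ = -⅔ ≈ -0.66667)
Q - 13*(-4) = -⅔ - 13*(-4) = -⅔ + 52 = 154/3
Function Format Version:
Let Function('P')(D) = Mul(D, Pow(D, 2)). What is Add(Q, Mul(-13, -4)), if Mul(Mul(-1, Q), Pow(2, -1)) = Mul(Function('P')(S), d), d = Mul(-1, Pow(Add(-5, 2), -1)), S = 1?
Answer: Rational(154, 3) ≈ 51.333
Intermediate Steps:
Function('P')(D) = Pow(D, 3)
d = Rational(1, 3) (d = Mul(-1, Pow(-3, -1)) = Mul(-1, Rational(-1, 3)) = Rational(1, 3) ≈ 0.33333)
Q = Rational(-2, 3) (Q = Mul(-2, Mul(Pow(1, 3), Rational(1, 3))) = Mul(-2, Mul(1, Rational(1, 3))) = Mul(-2, Rational(1, 3)) = Rational(-2, 3) ≈ -0.66667)
Add(Q, Mul(-13, -4)) = Add(Rational(-2, 3), Mul(-13, -4)) = Add(Rational(-2, 3), 52) = Rational(154, 3)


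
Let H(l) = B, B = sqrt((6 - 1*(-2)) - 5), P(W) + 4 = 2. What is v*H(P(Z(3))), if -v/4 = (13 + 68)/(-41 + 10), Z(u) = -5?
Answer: 324*sqrt(3)/31 ≈ 18.103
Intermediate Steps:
P(W) = -2 (P(W) = -4 + 2 = -2)
v = 324/31 (v = -4*(13 + 68)/(-41 + 10) = -324/(-31) = -324*(-1)/31 = -4*(-81/31) = 324/31 ≈ 10.452)
B = sqrt(3) (B = sqrt((6 + 2) - 5) = sqrt(8 - 5) = sqrt(3) ≈ 1.7320)
H(l) = sqrt(3)
v*H(P(Z(3))) = 324*sqrt(3)/31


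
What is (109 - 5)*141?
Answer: 14664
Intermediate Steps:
(109 - 5)*141 = 104*141 = 14664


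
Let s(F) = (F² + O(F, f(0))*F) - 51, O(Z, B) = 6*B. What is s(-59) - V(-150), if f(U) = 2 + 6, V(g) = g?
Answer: 748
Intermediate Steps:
f(U) = 8
s(F) = -51 + F² + 48*F (s(F) = (F² + (6*8)*F) - 51 = (F² + 48*F) - 51 = -51 + F² + 48*F)
s(-59) - V(-150) = (-51 + (-59)² + 48*(-59)) - 1*(-150) = (-51 + 3481 - 2832) + 150 = 598 + 150 = 748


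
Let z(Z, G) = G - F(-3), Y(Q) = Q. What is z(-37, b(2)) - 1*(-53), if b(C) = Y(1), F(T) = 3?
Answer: 51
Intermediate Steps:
b(C) = 1
z(Z, G) = -3 + G (z(Z, G) = G - 1*3 = G - 3 = -3 + G)
z(-37, b(2)) - 1*(-53) = (-3 + 1) - 1*(-53) = -2 + 53 = 51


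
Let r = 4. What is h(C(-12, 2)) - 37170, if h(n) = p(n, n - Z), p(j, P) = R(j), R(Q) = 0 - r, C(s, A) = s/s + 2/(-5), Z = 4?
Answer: -37174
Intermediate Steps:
C(s, A) = 3/5 (C(s, A) = 1 + 2*(-1/5) = 1 - 2/5 = 3/5)
R(Q) = -4 (R(Q) = 0 - 1*4 = 0 - 4 = -4)
p(j, P) = -4
h(n) = -4
h(C(-12, 2)) - 37170 = -4 - 37170 = -37174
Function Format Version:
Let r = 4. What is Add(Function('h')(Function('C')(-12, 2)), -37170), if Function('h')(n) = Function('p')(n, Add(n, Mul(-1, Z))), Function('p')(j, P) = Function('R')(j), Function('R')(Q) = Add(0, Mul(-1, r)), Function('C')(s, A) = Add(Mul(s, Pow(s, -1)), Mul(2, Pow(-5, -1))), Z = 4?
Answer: -37174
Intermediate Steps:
Function('C')(s, A) = Rational(3, 5) (Function('C')(s, A) = Add(1, Mul(2, Rational(-1, 5))) = Add(1, Rational(-2, 5)) = Rational(3, 5))
Function('R')(Q) = -4 (Function('R')(Q) = Add(0, Mul(-1, 4)) = Add(0, -4) = -4)
Function('p')(j, P) = -4
Function('h')(n) = -4
Add(Function('h')(Function('C')(-12, 2)), -37170) = Add(-4, -37170) = -37174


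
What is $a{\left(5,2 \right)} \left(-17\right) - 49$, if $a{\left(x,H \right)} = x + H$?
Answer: $-168$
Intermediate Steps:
$a{\left(x,H \right)} = H + x$
$a{\left(5,2 \right)} \left(-17\right) - 49 = \left(2 + 5\right) \left(-17\right) - 49 = 7 \left(-17\right) - 49 = -119 - 49 = -168$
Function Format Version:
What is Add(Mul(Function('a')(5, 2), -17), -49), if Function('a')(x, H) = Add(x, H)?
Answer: -168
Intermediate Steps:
Function('a')(x, H) = Add(H, x)
Add(Mul(Function('a')(5, 2), -17), -49) = Add(Mul(Add(2, 5), -17), -49) = Add(Mul(7, -17), -49) = Add(-119, -49) = -168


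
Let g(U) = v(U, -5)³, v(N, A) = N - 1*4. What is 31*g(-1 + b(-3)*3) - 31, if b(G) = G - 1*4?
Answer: -544887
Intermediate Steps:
v(N, A) = -4 + N (v(N, A) = N - 4 = -4 + N)
b(G) = -4 + G (b(G) = G - 4 = -4 + G)
g(U) = (-4 + U)³
31*g(-1 + b(-3)*3) - 31 = 31*(-4 + (-1 + (-4 - 3)*3))³ - 31 = 31*(-4 + (-1 - 7*3))³ - 31 = 31*(-4 + (-1 - 21))³ - 31 = 31*(-4 - 22)³ - 31 = 31*(-26)³ - 31 = 31*(-17576) - 31 = -544856 - 31 = -544887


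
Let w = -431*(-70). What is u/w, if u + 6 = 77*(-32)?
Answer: -247/3017 ≈ -0.081869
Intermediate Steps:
w = 30170
u = -2470 (u = -6 + 77*(-32) = -6 - 2464 = -2470)
u/w = -2470/30170 = -2470*1/30170 = -247/3017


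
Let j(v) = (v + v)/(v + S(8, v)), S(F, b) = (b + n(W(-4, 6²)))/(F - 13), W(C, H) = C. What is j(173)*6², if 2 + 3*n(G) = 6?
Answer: 23355/259 ≈ 90.174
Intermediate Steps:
n(G) = 4/3 (n(G) = -⅔ + (⅓)*6 = -⅔ + 2 = 4/3)
S(F, b) = (4/3 + b)/(-13 + F) (S(F, b) = (b + 4/3)/(F - 13) = (4/3 + b)/(-13 + F))
j(v) = 2*v/(-4/15 + 4*v/5) (j(v) = (v + v)/(v + (4/3 + v)/(-13 + 8)) = (2*v)/(v + (4/3 + v)/(-5)) = (2*v)/(v - (4/3 + v)/5) = (2*v)/(v + (-4/15 - v/5)) = (2*v)/(-4/15 + 4*v/5) = 2*v/(-4/15 + 4*v/5))
j(173)*6² = ((15/2)*173/(-1 + 3*173))*6² = ((15/2)*173/(-1 + 519))*36 = ((15/2)*173/518)*36 = ((15/2)*173*(1/518))*36 = (2595/1036)*36 = 23355/259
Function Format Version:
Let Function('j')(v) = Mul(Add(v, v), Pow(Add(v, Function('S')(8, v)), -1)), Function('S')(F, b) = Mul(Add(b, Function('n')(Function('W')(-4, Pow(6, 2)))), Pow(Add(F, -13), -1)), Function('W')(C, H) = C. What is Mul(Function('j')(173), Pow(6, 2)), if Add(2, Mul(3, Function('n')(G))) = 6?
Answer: Rational(23355, 259) ≈ 90.174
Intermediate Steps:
Function('n')(G) = Rational(4, 3) (Function('n')(G) = Add(Rational(-2, 3), Mul(Rational(1, 3), 6)) = Add(Rational(-2, 3), 2) = Rational(4, 3))
Function('S')(F, b) = Mul(Pow(Add(-13, F), -1), Add(Rational(4, 3), b)) (Function('S')(F, b) = Mul(Add(b, Rational(4, 3)), Pow(Add(F, -13), -1)) = Mul(Add(Rational(4, 3), b), Pow(Add(-13, F), -1)) = Mul(Pow(Add(-13, F), -1), Add(Rational(4, 3), b)))
Function('j')(v) = Mul(2, v, Pow(Add(Rational(-4, 15), Mul(Rational(4, 5), v)), -1)) (Function('j')(v) = Mul(Add(v, v), Pow(Add(v, Mul(Pow(Add(-13, 8), -1), Add(Rational(4, 3), v))), -1)) = Mul(Mul(2, v), Pow(Add(v, Mul(Pow(-5, -1), Add(Rational(4, 3), v))), -1)) = Mul(Mul(2, v), Pow(Add(v, Mul(Rational(-1, 5), Add(Rational(4, 3), v))), -1)) = Mul(Mul(2, v), Pow(Add(v, Add(Rational(-4, 15), Mul(Rational(-1, 5), v))), -1)) = Mul(Mul(2, v), Pow(Add(Rational(-4, 15), Mul(Rational(4, 5), v)), -1)) = Mul(2, v, Pow(Add(Rational(-4, 15), Mul(Rational(4, 5), v)), -1)))
Mul(Function('j')(173), Pow(6, 2)) = Mul(Mul(Rational(15, 2), 173, Pow(Add(-1, Mul(3, 173)), -1)), Pow(6, 2)) = Mul(Mul(Rational(15, 2), 173, Pow(Add(-1, 519), -1)), 36) = Mul(Mul(Rational(15, 2), 173, Pow(518, -1)), 36) = Mul(Mul(Rational(15, 2), 173, Rational(1, 518)), 36) = Mul(Rational(2595, 1036), 36) = Rational(23355, 259)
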